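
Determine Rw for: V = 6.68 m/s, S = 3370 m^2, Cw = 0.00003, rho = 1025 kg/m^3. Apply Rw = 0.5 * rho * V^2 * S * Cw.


Formula: Rw = 0.5 * rho * V^2 * S * Cw
Step 1 — V^2 = 6.68^2 = 44.6224
Step 2 — 0.5 * rho * V^2 = 0.5 * 1025 * 44.6224 = 22868.98
Step 3 — Rw = 22868.98 * 3370 * 0.00003 ≈ 2312.1 N (5 s.f.)

2312.1 N


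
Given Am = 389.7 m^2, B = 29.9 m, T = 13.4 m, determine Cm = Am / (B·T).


Formula: Cm = Am / (B * T)
Step 1 — B * T = 29.9 * 13.4 = 400.66 m^2
Step 2 — Cm = 389.7 / 400.66 ≈ 0.97265 (5 s.f.)

0.97265


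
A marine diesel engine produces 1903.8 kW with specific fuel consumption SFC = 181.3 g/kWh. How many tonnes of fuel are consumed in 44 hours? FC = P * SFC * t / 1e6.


Formula: FC (tonnes) = P * SFC * t / 1,000,000
Step 1 — P * SFC * t = 1903.8 * 181.3 * 44 = 15186993.36 g
Step 2 — FC (tonnes) = 15186993.36 / 1,000,000 ≈ 15.187 tonnes (5 s.f.)

15.187 tonnes


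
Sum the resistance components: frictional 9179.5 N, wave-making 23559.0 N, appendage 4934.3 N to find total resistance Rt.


Formula: Rt = Rf + Rw + Ra
Substituting: Rt = 9179.5 + 23559.0 + 4934.3
Result: Rt = 37672.8 N

37672.8 N


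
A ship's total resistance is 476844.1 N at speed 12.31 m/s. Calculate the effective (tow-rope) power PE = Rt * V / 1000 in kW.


Formula: PE = Rt * V / 1000 (kW)
Step 1 — PE (W) = 476844.1 * 12.31 = 5869950.871 W
Step 2 — PE (kW) = 5869950.871 / 1000 ≈ 5870.0 kW (5 s.f.)

5870.0 kW


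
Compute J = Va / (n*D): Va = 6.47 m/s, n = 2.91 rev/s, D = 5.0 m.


Formula: J = Va / (n * D)
Step 1 — n * D = 2.91 * 5.0 = 14.55
Step 2 — J = 6.47 / 14.55 ≈ 0.44467 (5 s.f.)

0.44467


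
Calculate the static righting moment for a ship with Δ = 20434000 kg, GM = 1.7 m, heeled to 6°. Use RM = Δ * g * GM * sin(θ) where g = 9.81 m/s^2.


Formula: GZ = GM * sin(theta); RM = disp * g * GZ
Step 1 — GZ = 1.7 * sin(6°) = 1.7 * 0.104528 = 0.177698 m
Step 2 — RM = 20434000 * 9.81 * 0.177698 ≈ 35621000 N·m (5 s.f.)

35621000 N·m


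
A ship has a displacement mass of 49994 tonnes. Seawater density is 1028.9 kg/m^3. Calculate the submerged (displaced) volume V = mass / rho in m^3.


Formula: V = mass / rho
Step 1 — convert tonnes to kg: 49994 t * 1000 = 49994000 kg
Step 2 — V = 49994000 / 1028.9 ≈ 48590 m^3 (5 s.f.)

48590 m^3


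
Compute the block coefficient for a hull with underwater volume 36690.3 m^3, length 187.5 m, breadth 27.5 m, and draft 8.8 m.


Formula: Cb = V / (L * B * T)
Step 1 — L * B * T = 187.5 * 27.5 * 8.8 = 45375.0 m^3
Step 2 — Cb = 36690.3 / 45375.0 ≈ 0.80860 (5 s.f.)

0.80860


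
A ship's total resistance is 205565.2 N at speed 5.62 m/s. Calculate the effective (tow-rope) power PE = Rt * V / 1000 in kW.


Formula: PE = Rt * V / 1000 (kW)
Step 1 — PE (W) = 205565.2 * 5.62 = 1155276.424 W
Step 2 — PE (kW) = 1155276.424 / 1000 ≈ 1155.3 kW (5 s.f.)

1155.3 kW


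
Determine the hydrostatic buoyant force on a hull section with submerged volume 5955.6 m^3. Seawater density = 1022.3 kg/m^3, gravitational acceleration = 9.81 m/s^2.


Formula: Fb = rho * g * V
Substituting: Fb = 1022.3 * 9.81 * 5955.6
Intermediate: 1022.3 * 9.81 = 10028.763
Result: Fb = 10028.763 * 5955.6 ≈ 59727000 N (5 s.f.)

59727000 N


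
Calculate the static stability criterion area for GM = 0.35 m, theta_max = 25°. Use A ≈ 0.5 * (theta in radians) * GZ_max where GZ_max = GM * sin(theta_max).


Formula: GZ_max = GM * sin(theta); Area = 0.5 * theta_rad * GZ_max
Step 1 — GZ_max = 0.35 * sin(25°) = 0.35 * 0.422618 = 0.147916 m
Step 2 — theta_rad = 25 * pi/180 = 0.436332 rad
Step 3 — Area = 0.5 * 0.436332 * 0.147916 ≈ 0.032270 m·rad (5 s.f.)

0.032270 m·rad


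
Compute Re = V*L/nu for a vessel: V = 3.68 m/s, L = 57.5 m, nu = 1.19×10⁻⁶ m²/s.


Formula: Re = V * L / nu
Step 1 — V * L = 3.68 * 57.5 = 211.6 m^2/s
Step 2 — Re = 211.6 / 1.19e-6 = 1.78e+08

1.78e+08


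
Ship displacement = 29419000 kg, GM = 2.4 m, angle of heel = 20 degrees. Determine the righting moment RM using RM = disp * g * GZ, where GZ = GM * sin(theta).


Formula: GZ = GM * sin(theta); RM = disp * g * GZ
Step 1 — GZ = 2.4 * sin(20°) = 2.4 * 0.34202 = 0.820848 m
Step 2 — RM = 29419000 * 9.81 * 0.820848 ≈ 236900000 N·m (5 s.f.)

236900000 N·m


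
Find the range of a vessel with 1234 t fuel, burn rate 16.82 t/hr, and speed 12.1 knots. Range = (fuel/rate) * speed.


Formula: endurance = fuel / rate; range = endurance * speed
Step 1 — endurance = 1234 / 16.82 = 73.365 hours
Step 2 — range = 73.365 * 12.1 ≈ 887.72 nautical miles (5 s.f.)

887.72 NM


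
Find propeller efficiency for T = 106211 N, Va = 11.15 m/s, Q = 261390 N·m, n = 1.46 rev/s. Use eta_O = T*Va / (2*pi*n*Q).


Formula: eta = T * Va / (2 * pi * n * Q)
Step 1 — numerator = T * Va = 106211 * 11.15 = 1184252.65
Step 2 — 2 * pi * n = 2 * pi * 1.46 = 9.173451
Step 3 — denominator = 9.173451 * 261390 = 2397848.36
Step 4 — eta = 1184252.65 / 2397848.36 ≈ 0.49388 (5 s.f.)

0.49388


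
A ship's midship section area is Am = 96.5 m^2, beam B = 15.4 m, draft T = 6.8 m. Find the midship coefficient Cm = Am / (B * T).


Formula: Cm = Am / (B * T)
Step 1 — B * T = 15.4 * 6.8 = 104.72 m^2
Step 2 — Cm = 96.5 / 104.72 ≈ 0.92150 (5 s.f.)

0.92150


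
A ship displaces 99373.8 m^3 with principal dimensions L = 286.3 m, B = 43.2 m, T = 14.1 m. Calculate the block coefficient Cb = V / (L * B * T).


Formula: Cb = V / (L * B * T)
Step 1 — L * B * T = 286.3 * 43.2 * 14.1 = 174391.056 m^3
Step 2 — Cb = 99373.8 / 174391.056 ≈ 0.56983 (5 s.f.)

0.56983


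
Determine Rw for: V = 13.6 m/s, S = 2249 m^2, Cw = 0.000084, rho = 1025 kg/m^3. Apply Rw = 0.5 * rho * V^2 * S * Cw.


Formula: Rw = 0.5 * rho * V^2 * S * Cw
Step 1 — V^2 = 13.6^2 = 184.96
Step 2 — 0.5 * rho * V^2 = 0.5 * 1025 * 184.96 = 94792.0
Step 3 — Rw = 94792.0 * 2249 * 0.000084 ≈ 17908 N (5 s.f.)

17908 N


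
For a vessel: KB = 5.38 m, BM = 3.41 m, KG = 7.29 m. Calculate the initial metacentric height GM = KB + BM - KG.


Formula: GM = KB + BM - KG
Step 1 — KM = KB + BM = 5.38 + 3.41 = 8.79 m
Step 2 — GM = KM - KG = 8.79 - 7.29 = 1.5 m

1.5 m


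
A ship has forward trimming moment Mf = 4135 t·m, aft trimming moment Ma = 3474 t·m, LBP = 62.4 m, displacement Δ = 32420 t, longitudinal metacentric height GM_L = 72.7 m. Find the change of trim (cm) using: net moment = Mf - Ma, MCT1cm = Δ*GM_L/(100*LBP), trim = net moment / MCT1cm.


Formula: net trimming moment = Mf - Ma; MCT1cm = Δ*GM_L/(100*LBP); trim = net moment / MCT1cm
Step 1 — net trimming moment = 4135 - 3474 = 661 t·m
Step 2 — MCT1cm = 32420 * 72.7 / (100 * 62.4) = 377.7138 t·m/cm
Step 3 — trim = 661 / 377.7138 ≈ 1.7500 cm (5 s.f.)

1.7500 cm


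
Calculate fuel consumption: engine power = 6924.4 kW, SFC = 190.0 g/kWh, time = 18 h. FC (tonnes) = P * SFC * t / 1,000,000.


Formula: FC (tonnes) = P * SFC * t / 1,000,000
Step 1 — P * SFC * t = 6924.4 * 190.0 * 18 = 23681448.0 g
Step 2 — FC (tonnes) = 23681448.0 / 1,000,000 ≈ 23.681 tonnes (5 s.f.)

23.681 tonnes


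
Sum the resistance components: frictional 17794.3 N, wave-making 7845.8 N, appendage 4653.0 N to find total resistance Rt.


Formula: Rt = Rf + Rw + Ra
Substituting: Rt = 17794.3 + 7845.8 + 4653.0
Result: Rt = 30293.1 N

30293.1 N


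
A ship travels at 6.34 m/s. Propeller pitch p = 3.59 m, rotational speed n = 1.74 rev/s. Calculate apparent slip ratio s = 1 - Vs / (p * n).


Formula: s = 1 - Vs / (p * n)
Step 1 — p * n = 3.59 * 1.74 = 6.2466
Step 2 — Vs / (p*n) = 6.34 / 6.2466 = 1.014952 (6 d.p.)
Step 3 — s = 1 - 1.014952 = -0.014952

-0.014952


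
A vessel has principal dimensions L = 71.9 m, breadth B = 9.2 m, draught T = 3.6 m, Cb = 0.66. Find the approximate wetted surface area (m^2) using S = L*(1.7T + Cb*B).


Formula: S = 1.7*L*T + V/T with V = Cb*L*B*T, i.e. S = L * (1.7*T + Cb*B)
Step 1 — 1.7*T = 1.7 * 3.6 = 6.12 m
Step 2 — Cb*B = 0.66 * 9.2 = 6.072 m
Step 3 — 1.7*T + Cb*B = 6.12 + 6.072 = 12.192 m
Step 4 — S = 71.9 * 12.192 ≈ 876.60 m^2 (5 s.f.)

876.60 m^2


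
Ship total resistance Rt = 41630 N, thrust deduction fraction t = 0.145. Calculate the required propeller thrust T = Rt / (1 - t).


Formula: T = Rt / (1 - t)
Step 1 — (1 - t) = 1 - 0.145 = 0.855
Step 2 — T = 41630 / 0.855 ≈ 48690 N (5 s.f.)

48690 N


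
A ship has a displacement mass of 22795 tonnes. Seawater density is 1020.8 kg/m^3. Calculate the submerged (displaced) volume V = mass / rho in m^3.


Formula: V = mass / rho
Step 1 — convert tonnes to kg: 22795 t * 1000 = 22795000 kg
Step 2 — V = 22795000 / 1020.8 ≈ 22331 m^3 (5 s.f.)

22331 m^3


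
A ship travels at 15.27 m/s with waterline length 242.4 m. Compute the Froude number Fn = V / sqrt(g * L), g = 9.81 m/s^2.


Formula: Fn = V / sqrt(g * L)
Step 1 — g * L = 9.81 * 242.4 = 2377.944
Step 2 — sqrt(g * L) = sqrt(2377.944) = 48.764167
Step 3 — Fn = 15.27 / 48.764167 ≈ 0.31314 (5 s.f.)

0.31314


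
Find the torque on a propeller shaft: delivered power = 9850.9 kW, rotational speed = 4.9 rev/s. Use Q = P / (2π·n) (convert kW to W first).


Formula: Q = P_W / (2 * pi * n)
Step 1 — P_W = 9850.9 kW * 1000 = 9850900.0 W
Step 2 — 2 * pi * n = 2 * pi * 4.9 = 30.787608
Step 3 — Q = 9850900.0 / 30.787608 ≈ 319960 N·m (5 s.f.)

319960 N·m


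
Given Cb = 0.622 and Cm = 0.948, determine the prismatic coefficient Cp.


Formula: Cp = Cb / Cm
Substituting: Cp = 0.622 / 0.948
Result: Cp ≈ 0.65612 (5 s.f.)

0.65612


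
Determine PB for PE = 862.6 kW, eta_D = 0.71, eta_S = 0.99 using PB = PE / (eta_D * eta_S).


Formula: PB = PE / (eta_D * eta_S)
Step 1 — combined efficiency = eta_D * eta_S = 0.71 * 0.99 = 0.7029
Step 2 — PB = 862.6 / 0.7029 ≈ 1227.2 kW (5 s.f.)

1227.2 kW


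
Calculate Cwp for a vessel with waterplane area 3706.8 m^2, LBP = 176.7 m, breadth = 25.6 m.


Formula: Cwp = Aw / (L * B)
Step 1 — L * B = 176.7 * 25.6 = 4523.52 m^2
Step 2 — Cwp = 3706.8 / 4523.52 ≈ 0.81945 (5 s.f.)

0.81945


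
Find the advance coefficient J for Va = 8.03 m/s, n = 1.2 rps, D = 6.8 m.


Formula: J = Va / (n * D)
Step 1 — n * D = 1.2 * 6.8 = 8.16
Step 2 — J = 8.03 / 8.16 ≈ 0.98407 (5 s.f.)

0.98407


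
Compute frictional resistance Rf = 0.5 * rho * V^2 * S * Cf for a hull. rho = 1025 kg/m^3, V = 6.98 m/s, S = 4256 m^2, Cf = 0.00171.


Formula: Rf = 0.5 * rho * V^2 * S * Cf
Step 1 — V^2 = 6.98^2 = 48.7204
Step 2 — 0.5 * rho * V^2 = 0.5 * 1025 * 48.7204 = 24969.205
Step 3 — Rf = 24969.205 * 4256 * 0.00171 ≈ 181720 N (5 s.f.)

181720 N


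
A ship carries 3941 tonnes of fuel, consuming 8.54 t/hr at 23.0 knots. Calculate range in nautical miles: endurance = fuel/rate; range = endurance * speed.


Formula: endurance = fuel / rate; range = endurance * speed
Step 1 — endurance = 3941 / 8.54 = 461.4754 hours
Step 2 — range = 461.4754 * 23.0 ≈ 10614 nautical miles (5 s.f.)

10614 NM


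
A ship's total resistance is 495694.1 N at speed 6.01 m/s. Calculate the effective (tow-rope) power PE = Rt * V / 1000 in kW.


Formula: PE = Rt * V / 1000 (kW)
Step 1 — PE (W) = 495694.1 * 6.01 = 2979121.541 W
Step 2 — PE (kW) = 2979121.541 / 1000 ≈ 2979.1 kW (5 s.f.)

2979.1 kW


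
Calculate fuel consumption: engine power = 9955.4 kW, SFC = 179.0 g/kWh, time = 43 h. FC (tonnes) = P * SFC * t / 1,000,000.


Formula: FC (tonnes) = P * SFC * t / 1,000,000
Step 1 — P * SFC * t = 9955.4 * 179.0 * 43 = 76626713.8 g
Step 2 — FC (tonnes) = 76626713.8 / 1,000,000 ≈ 76.627 tonnes (5 s.f.)

76.627 tonnes


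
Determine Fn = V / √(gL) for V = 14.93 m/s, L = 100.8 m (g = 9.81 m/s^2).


Formula: Fn = V / sqrt(g * L)
Step 1 — g * L = 9.81 * 100.8 = 988.848
Step 2 — sqrt(g * L) = sqrt(988.848) = 31.445954
Step 3 — Fn = 14.93 / 31.445954 ≈ 0.47478 (5 s.f.)

0.47478


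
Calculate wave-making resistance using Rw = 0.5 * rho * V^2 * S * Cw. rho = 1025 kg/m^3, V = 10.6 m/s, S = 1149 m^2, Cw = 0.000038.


Formula: Rw = 0.5 * rho * V^2 * S * Cw
Step 1 — V^2 = 10.6^2 = 112.36
Step 2 — 0.5 * rho * V^2 = 0.5 * 1025 * 112.36 = 57584.5
Step 3 — Rw = 57584.5 * 1149 * 0.000038 ≈ 2514.3 N (5 s.f.)

2514.3 N


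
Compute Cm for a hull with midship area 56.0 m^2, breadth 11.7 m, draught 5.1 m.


Formula: Cm = Am / (B * T)
Step 1 — B * T = 11.7 * 5.1 = 59.67 m^2
Step 2 — Cm = 56.0 / 59.67 ≈ 0.93850 (5 s.f.)

0.93850


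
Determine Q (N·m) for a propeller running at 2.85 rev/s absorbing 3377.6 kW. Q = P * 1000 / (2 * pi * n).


Formula: Q = P_W / (2 * pi * n)
Step 1 — P_W = 3377.6 kW * 1000 = 3377600.0 W
Step 2 — 2 * pi * n = 2 * pi * 2.85 = 17.907078
Step 3 — Q = 3377600.0 / 17.907078 ≈ 188620 N·m (5 s.f.)

188620 N·m


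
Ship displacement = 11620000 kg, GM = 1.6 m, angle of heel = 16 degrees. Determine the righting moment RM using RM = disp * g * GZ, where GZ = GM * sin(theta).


Formula: GZ = GM * sin(theta); RM = disp * g * GZ
Step 1 — GZ = 1.6 * sin(16°) = 1.6 * 0.275637 = 0.441019 m
Step 2 — RM = 11620000 * 9.81 * 0.441019 ≈ 50273000 N·m (5 s.f.)

50273000 N·m


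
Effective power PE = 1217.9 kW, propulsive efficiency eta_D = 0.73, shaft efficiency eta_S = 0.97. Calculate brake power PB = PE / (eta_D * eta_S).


Formula: PB = PE / (eta_D * eta_S)
Step 1 — combined efficiency = eta_D * eta_S = 0.73 * 0.97 = 0.7081
Step 2 — PB = 1217.9 / 0.7081 ≈ 1720.0 kW (5 s.f.)

1720.0 kW


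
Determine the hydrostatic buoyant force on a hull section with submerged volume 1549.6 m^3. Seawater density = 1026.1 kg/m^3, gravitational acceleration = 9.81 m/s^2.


Formula: Fb = rho * g * V
Substituting: Fb = 1026.1 * 9.81 * 1549.6
Intermediate: 1026.1 * 9.81 = 10066.041
Result: Fb = 10066.041 * 1549.6 ≈ 15598000 N (5 s.f.)

15598000 N


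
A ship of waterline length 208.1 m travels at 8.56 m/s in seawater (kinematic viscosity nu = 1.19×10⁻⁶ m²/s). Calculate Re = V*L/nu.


Formula: Re = V * L / nu
Step 1 — V * L = 8.56 * 208.1 = 1781.336 m^2/s
Step 2 — Re = 1781.336 / 1.19e-6 = 1.50e+09

1.50e+09


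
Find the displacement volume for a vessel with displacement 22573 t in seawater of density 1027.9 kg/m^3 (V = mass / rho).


Formula: V = mass / rho
Step 1 — convert tonnes to kg: 22573 t * 1000 = 22573000 kg
Step 2 — V = 22573000 / 1027.9 ≈ 21960 m^3 (5 s.f.)

21960 m^3


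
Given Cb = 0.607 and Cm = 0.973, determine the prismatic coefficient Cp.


Formula: Cp = Cb / Cm
Substituting: Cp = 0.607 / 0.973
Result: Cp ≈ 0.62384 (5 s.f.)

0.62384


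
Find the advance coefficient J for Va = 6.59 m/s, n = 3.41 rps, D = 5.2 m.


Formula: J = Va / (n * D)
Step 1 — n * D = 3.41 * 5.2 = 17.732
Step 2 — J = 6.59 / 17.732 ≈ 0.37164 (5 s.f.)

0.37164


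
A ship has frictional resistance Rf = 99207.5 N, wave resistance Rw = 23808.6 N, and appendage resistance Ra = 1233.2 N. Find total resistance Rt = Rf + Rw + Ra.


Formula: Rt = Rf + Rw + Ra
Substituting: Rt = 99207.5 + 23808.6 + 1233.2
Result: Rt = 124249.3 N

124249.3 N


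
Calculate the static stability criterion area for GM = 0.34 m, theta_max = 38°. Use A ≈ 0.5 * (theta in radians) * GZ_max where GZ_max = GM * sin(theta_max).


Formula: GZ_max = GM * sin(theta); Area = 0.5 * theta_rad * GZ_max
Step 1 — GZ_max = 0.34 * sin(38°) = 0.34 * 0.615661 = 0.209325 m
Step 2 — theta_rad = 38 * pi/180 = 0.663225 rad
Step 3 — Area = 0.5 * 0.663225 * 0.209325 ≈ 0.069415 m·rad (5 s.f.)

0.069415 m·rad


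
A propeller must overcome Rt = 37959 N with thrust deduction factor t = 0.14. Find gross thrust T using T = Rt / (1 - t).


Formula: T = Rt / (1 - t)
Step 1 — (1 - t) = 1 - 0.14 = 0.86
Step 2 — T = 37959 / 0.86 ≈ 44138 N (5 s.f.)

44138 N


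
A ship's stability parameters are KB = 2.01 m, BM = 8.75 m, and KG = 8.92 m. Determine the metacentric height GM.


Formula: GM = KB + BM - KG
Step 1 — KM = KB + BM = 2.01 + 8.75 = 10.76 m
Step 2 — GM = KM - KG = 10.76 - 8.92 = 1.84 m

1.84 m


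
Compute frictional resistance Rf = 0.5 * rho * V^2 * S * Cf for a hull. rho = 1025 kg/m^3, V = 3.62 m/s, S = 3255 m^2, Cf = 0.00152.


Formula: Rf = 0.5 * rho * V^2 * S * Cf
Step 1 — V^2 = 3.62^2 = 13.1044
Step 2 — 0.5 * rho * V^2 = 0.5 * 1025 * 13.1044 = 6716.005
Step 3 — Rf = 6716.005 * 3255 * 0.00152 ≈ 33228 N (5 s.f.)

33228 N


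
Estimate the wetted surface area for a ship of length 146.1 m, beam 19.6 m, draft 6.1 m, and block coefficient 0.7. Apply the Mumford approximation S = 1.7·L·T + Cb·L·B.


Formula: S = 1.7*L*T + V/T with V = Cb*L*B*T, i.e. S = L * (1.7*T + Cb*B)
Step 1 — 1.7*T = 1.7 * 6.1 = 10.37 m
Step 2 — Cb*B = 0.7 * 19.6 = 13.72 m
Step 3 — 1.7*T + Cb*B = 10.37 + 13.72 = 24.09 m
Step 4 — S = 146.1 * 24.09 ≈ 3519.5 m^2 (5 s.f.)

3519.5 m^2


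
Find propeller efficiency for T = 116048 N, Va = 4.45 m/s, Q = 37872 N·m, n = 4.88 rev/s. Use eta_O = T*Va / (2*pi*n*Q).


Formula: eta = T * Va / (2 * pi * n * Q)
Step 1 — numerator = T * Va = 116048 * 4.45 = 516413.6
Step 2 — 2 * pi * n = 2 * pi * 4.88 = 30.661944
Step 3 — denominator = 30.661944 * 37872 = 1161229.14
Step 4 — eta = 516413.6 / 1161229.14 ≈ 0.44471 (5 s.f.)

0.44471


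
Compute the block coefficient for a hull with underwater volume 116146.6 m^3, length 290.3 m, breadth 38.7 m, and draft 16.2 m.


Formula: Cb = V / (L * B * T)
Step 1 — L * B * T = 290.3 * 38.7 * 16.2 = 182000.682 m^3
Step 2 — Cb = 116146.6 / 182000.682 ≈ 0.63817 (5 s.f.)

0.63817


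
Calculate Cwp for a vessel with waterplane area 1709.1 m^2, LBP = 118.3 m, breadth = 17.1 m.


Formula: Cwp = Aw / (L * B)
Step 1 — L * B = 118.3 * 17.1 = 2022.93 m^2
Step 2 — Cwp = 1709.1 / 2022.93 ≈ 0.84486 (5 s.f.)

0.84486


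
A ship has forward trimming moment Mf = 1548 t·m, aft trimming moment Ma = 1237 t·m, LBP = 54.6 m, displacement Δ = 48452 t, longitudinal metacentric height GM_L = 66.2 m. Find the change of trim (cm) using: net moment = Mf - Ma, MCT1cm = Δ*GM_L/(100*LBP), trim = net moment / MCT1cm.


Formula: net trimming moment = Mf - Ma; MCT1cm = Δ*GM_L/(100*LBP); trim = net moment / MCT1cm
Step 1 — net trimming moment = 1548 - 1237 = 311 t·m
Step 2 — MCT1cm = 48452 * 66.2 / (100 * 54.6) = 587.4583 t·m/cm
Step 3 — trim = 311 / 587.4583 ≈ 0.52940 cm (5 s.f.)

0.52940 cm


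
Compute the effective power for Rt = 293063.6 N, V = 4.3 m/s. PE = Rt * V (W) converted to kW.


Formula: PE = Rt * V / 1000 (kW)
Step 1 — PE (W) = 293063.6 * 4.3 = 1260173.48 W
Step 2 — PE (kW) = 1260173.48 / 1000 ≈ 1260.2 kW (5 s.f.)

1260.2 kW


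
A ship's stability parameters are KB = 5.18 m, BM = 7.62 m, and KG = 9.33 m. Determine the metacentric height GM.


Formula: GM = KB + BM - KG
Step 1 — KM = KB + BM = 5.18 + 7.62 = 12.8 m
Step 2 — GM = KM - KG = 12.8 - 9.33 = 3.47 m

3.47 m


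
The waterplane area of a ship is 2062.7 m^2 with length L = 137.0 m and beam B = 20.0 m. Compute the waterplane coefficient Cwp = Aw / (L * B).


Formula: Cwp = Aw / (L * B)
Step 1 — L * B = 137.0 * 20.0 = 2740.0 m^2
Step 2 — Cwp = 2062.7 / 2740.0 ≈ 0.75281 (5 s.f.)

0.75281


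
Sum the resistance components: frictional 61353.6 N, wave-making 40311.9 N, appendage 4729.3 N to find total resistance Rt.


Formula: Rt = Rf + Rw + Ra
Substituting: Rt = 61353.6 + 40311.9 + 4729.3
Result: Rt = 106394.8 N

106394.8 N


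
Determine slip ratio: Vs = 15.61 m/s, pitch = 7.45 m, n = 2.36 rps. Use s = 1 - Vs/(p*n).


Formula: s = 1 - Vs / (p * n)
Step 1 — p * n = 7.45 * 2.36 = 17.582
Step 2 — Vs / (p*n) = 15.61 / 17.582 = 0.88784 (6 d.p.)
Step 3 — s = 1 - 0.88784 = 0.11216

0.11216


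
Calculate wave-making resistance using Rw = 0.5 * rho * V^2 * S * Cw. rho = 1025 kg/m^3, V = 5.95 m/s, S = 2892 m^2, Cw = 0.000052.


Formula: Rw = 0.5 * rho * V^2 * S * Cw
Step 1 — V^2 = 5.95^2 = 35.4025
Step 2 — 0.5 * rho * V^2 = 0.5 * 1025 * 35.4025 = 18143.78125
Step 3 — Rw = 18143.78125 * 2892 * 0.000052 ≈ 2728.5 N (5 s.f.)

2728.5 N


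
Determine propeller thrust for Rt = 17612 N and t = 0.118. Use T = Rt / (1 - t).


Formula: T = Rt / (1 - t)
Step 1 — (1 - t) = 1 - 0.118 = 0.882
Step 2 — T = 17612 / 0.882 ≈ 19968 N (5 s.f.)

19968 N


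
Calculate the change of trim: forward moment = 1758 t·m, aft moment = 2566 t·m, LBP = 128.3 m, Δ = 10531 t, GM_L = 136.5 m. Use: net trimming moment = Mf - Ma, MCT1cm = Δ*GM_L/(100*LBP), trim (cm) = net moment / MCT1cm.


Formula: net trimming moment = Mf - Ma; MCT1cm = Δ*GM_L/(100*LBP); trim = net moment / MCT1cm
Step 1 — net trimming moment = 1758 - 2566 = -808 t·m
Step 2 — MCT1cm = 10531 * 136.5 / (100 * 128.3) = 112.0406 t·m/cm
Step 3 — trim = -808 / 112.0406 ≈ -7.2117 cm (5 s.f.)

-7.2117 cm


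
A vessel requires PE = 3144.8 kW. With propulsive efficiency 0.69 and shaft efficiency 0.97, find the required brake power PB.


Formula: PB = PE / (eta_D * eta_S)
Step 1 — combined efficiency = eta_D * eta_S = 0.69 * 0.97 = 0.6693
Step 2 — PB = 3144.8 / 0.6693 ≈ 4698.6 kW (5 s.f.)

4698.6 kW


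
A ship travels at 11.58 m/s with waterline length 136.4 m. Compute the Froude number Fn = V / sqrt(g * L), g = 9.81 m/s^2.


Formula: Fn = V / sqrt(g * L)
Step 1 — g * L = 9.81 * 136.4 = 1338.084
Step 2 — sqrt(g * L) = sqrt(1338.084) = 36.579831
Step 3 — Fn = 11.58 / 36.579831 ≈ 0.31657 (5 s.f.)

0.31657


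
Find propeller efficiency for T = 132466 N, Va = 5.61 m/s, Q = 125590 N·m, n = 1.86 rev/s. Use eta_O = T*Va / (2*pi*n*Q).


Formula: eta = T * Va / (2 * pi * n * Q)
Step 1 — numerator = T * Va = 132466 * 5.61 = 743134.26
Step 2 — 2 * pi * n = 2 * pi * 1.86 = 11.686725
Step 3 — denominator = 11.686725 * 125590 = 1467735.79
Step 4 — eta = 743134.26 / 1467735.79 ≈ 0.50631 (5 s.f.)

0.50631


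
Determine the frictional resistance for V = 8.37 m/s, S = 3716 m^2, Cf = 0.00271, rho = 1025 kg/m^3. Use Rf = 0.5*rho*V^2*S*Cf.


Formula: Rf = 0.5 * rho * V^2 * S * Cf
Step 1 — V^2 = 8.37^2 = 70.0569
Step 2 — 0.5 * rho * V^2 = 0.5 * 1025 * 70.0569 = 35904.16125
Step 3 — Rf = 35904.16125 * 3716 * 0.00271 ≈ 361570 N (5 s.f.)

361570 N


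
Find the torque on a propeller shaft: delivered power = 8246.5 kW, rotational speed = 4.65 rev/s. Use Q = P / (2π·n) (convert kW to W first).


Formula: Q = P_W / (2 * pi * n)
Step 1 — P_W = 8246.5 kW * 1000 = 8246500.0 W
Step 2 — 2 * pi * n = 2 * pi * 4.65 = 29.216812
Step 3 — Q = 8246500.0 / 29.216812 ≈ 282250 N·m (5 s.f.)

282250 N·m


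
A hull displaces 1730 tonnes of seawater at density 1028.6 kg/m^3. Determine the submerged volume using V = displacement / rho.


Formula: V = mass / rho
Step 1 — convert tonnes to kg: 1730 t * 1000 = 1730000 kg
Step 2 — V = 1730000 / 1028.6 ≈ 1681.9 m^3 (5 s.f.)

1681.9 m^3


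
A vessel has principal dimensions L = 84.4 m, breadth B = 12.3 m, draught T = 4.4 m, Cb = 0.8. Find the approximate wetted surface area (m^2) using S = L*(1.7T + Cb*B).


Formula: S = 1.7*L*T + V/T with V = Cb*L*B*T, i.e. S = L * (1.7*T + Cb*B)
Step 1 — 1.7*T = 1.7 * 4.4 = 7.48 m
Step 2 — Cb*B = 0.8 * 12.3 = 9.84 m
Step 3 — 1.7*T + Cb*B = 7.48 + 9.84 = 17.32 m
Step 4 — S = 84.4 * 17.32 ≈ 1461.8 m^2 (5 s.f.)

1461.8 m^2


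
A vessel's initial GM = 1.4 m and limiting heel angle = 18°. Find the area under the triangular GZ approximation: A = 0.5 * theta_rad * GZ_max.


Formula: GZ_max = GM * sin(theta); Area = 0.5 * theta_rad * GZ_max
Step 1 — GZ_max = 1.4 * sin(18°) = 1.4 * 0.309017 = 0.432624 m
Step 2 — theta_rad = 18 * pi/180 = 0.314159 rad
Step 3 — Area = 0.5 * 0.314159 * 0.432624 ≈ 0.067956 m·rad (5 s.f.)

0.067956 m·rad


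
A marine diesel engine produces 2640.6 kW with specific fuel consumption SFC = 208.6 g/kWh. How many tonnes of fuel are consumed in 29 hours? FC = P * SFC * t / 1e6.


Formula: FC (tonnes) = P * SFC * t / 1,000,000
Step 1 — P * SFC * t = 2640.6 * 208.6 * 29 = 15974045.64 g
Step 2 — FC (tonnes) = 15974045.64 / 1,000,000 ≈ 15.974 tonnes (5 s.f.)

15.974 tonnes


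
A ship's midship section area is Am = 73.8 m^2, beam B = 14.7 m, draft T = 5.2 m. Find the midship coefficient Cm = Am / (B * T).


Formula: Cm = Am / (B * T)
Step 1 — B * T = 14.7 * 5.2 = 76.44 m^2
Step 2 — Cm = 73.8 / 76.44 ≈ 0.96546 (5 s.f.)

0.96546


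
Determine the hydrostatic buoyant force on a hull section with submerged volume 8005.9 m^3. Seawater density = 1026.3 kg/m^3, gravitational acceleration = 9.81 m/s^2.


Formula: Fb = rho * g * V
Substituting: Fb = 1026.3 * 9.81 * 8005.9
Intermediate: 1026.3 * 9.81 = 10068.003
Result: Fb = 10068.003 * 8005.9 ≈ 80603000 N (5 s.f.)

80603000 N


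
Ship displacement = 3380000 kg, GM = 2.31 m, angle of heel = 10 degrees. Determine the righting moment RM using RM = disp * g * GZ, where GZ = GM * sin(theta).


Formula: GZ = GM * sin(theta); RM = disp * g * GZ
Step 1 — GZ = 2.31 * sin(10°) = 2.31 * 0.173648 = 0.401127 m
Step 2 — RM = 3380000 * 9.81 * 0.401127 ≈ 13300000 N·m (5 s.f.)

13300000 N·m


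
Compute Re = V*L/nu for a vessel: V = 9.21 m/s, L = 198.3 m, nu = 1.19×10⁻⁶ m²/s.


Formula: Re = V * L / nu
Step 1 — V * L = 9.21 * 198.3 = 1826.343 m^2/s
Step 2 — Re = 1826.343 / 1.19e-6 = 1.53e+09

1.53e+09


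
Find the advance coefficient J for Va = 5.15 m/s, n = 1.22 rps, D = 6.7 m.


Formula: J = Va / (n * D)
Step 1 — n * D = 1.22 * 6.7 = 8.174
Step 2 — J = 5.15 / 8.174 ≈ 0.63005 (5 s.f.)

0.63005


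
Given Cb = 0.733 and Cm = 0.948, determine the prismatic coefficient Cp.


Formula: Cp = Cb / Cm
Substituting: Cp = 0.733 / 0.948
Result: Cp ≈ 0.77321 (5 s.f.)

0.77321


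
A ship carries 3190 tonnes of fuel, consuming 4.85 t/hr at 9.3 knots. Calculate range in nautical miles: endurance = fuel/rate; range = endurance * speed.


Formula: endurance = fuel / rate; range = endurance * speed
Step 1 — endurance = 3190 / 4.85 = 657.732 hours
Step 2 — range = 657.732 * 9.3 ≈ 6116.9 nautical miles (5 s.f.)

6116.9 NM


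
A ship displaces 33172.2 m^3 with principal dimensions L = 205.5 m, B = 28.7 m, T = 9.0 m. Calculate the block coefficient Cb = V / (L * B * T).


Formula: Cb = V / (L * B * T)
Step 1 — L * B * T = 205.5 * 28.7 * 9.0 = 53080.65 m^3
Step 2 — Cb = 33172.2 / 53080.65 ≈ 0.62494 (5 s.f.)

0.62494


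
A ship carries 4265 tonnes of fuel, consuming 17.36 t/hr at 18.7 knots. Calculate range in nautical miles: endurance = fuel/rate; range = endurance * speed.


Formula: endurance = fuel / rate; range = endurance * speed
Step 1 — endurance = 4265 / 17.36 = 245.6797 hours
Step 2 — range = 245.6797 * 18.7 ≈ 4594.2 nautical miles (5 s.f.)

4594.2 NM


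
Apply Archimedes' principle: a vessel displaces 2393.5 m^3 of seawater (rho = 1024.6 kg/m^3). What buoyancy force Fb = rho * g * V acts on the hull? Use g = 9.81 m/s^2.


Formula: Fb = rho * g * V
Substituting: Fb = 1024.6 * 9.81 * 2393.5
Intermediate: 1024.6 * 9.81 = 10051.326
Result: Fb = 10051.326 * 2393.5 ≈ 24058000 N (5 s.f.)

24058000 N


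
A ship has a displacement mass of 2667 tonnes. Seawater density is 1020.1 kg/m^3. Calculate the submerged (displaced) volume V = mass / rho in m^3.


Formula: V = mass / rho
Step 1 — convert tonnes to kg: 2667 t * 1000 = 2667000 kg
Step 2 — V = 2667000 / 1020.1 ≈ 2614.4 m^3 (5 s.f.)

2614.4 m^3


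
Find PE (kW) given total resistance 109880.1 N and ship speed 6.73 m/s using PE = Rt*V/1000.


Formula: PE = Rt * V / 1000 (kW)
Step 1 — PE (W) = 109880.1 * 6.73 = 739493.073 W
Step 2 — PE (kW) = 739493.073 / 1000 ≈ 739.49 kW (5 s.f.)

739.49 kW


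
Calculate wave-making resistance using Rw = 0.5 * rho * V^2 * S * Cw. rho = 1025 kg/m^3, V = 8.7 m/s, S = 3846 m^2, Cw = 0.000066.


Formula: Rw = 0.5 * rho * V^2 * S * Cw
Step 1 — V^2 = 8.7^2 = 75.69
Step 2 — 0.5 * rho * V^2 = 0.5 * 1025 * 75.69 = 38791.125
Step 3 — Rw = 38791.125 * 3846 * 0.000066 ≈ 9846.6 N (5 s.f.)

9846.6 N


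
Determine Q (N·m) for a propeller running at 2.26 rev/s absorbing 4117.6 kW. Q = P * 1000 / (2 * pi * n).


Formula: Q = P_W / (2 * pi * n)
Step 1 — P_W = 4117.6 kW * 1000 = 4117600.0 W
Step 2 — 2 * pi * n = 2 * pi * 2.26 = 14.199999
Step 3 — Q = 4117600.0 / 14.199999 ≈ 289970 N·m (5 s.f.)

289970 N·m


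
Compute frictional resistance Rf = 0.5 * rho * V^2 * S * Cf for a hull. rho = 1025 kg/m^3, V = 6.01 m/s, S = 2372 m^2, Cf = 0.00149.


Formula: Rf = 0.5 * rho * V^2 * S * Cf
Step 1 — V^2 = 6.01^2 = 36.1201
Step 2 — 0.5 * rho * V^2 = 0.5 * 1025 * 36.1201 = 18511.55125
Step 3 — Rf = 18511.55125 * 2372 * 0.00149 ≈ 65425 N (5 s.f.)

65425 N


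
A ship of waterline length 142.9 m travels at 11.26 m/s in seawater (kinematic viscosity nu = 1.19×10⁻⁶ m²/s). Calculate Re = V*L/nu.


Formula: Re = V * L / nu
Step 1 — V * L = 11.26 * 142.9 = 1609.054 m^2/s
Step 2 — Re = 1609.054 / 1.19e-6 = 1.35e+09

1.35e+09


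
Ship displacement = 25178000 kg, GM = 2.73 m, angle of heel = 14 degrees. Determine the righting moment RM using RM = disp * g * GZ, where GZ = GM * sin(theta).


Formula: GZ = GM * sin(theta); RM = disp * g * GZ
Step 1 — GZ = 2.73 * sin(14°) = 2.73 * 0.241922 = 0.660447 m
Step 2 — RM = 25178000 * 9.81 * 0.660447 ≈ 163130000 N·m (5 s.f.)

163130000 N·m


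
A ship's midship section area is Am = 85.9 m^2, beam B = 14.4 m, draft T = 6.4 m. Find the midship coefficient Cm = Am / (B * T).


Formula: Cm = Am / (B * T)
Step 1 — B * T = 14.4 * 6.4 = 92.16 m^2
Step 2 — Cm = 85.9 / 92.16 ≈ 0.93207 (5 s.f.)

0.93207


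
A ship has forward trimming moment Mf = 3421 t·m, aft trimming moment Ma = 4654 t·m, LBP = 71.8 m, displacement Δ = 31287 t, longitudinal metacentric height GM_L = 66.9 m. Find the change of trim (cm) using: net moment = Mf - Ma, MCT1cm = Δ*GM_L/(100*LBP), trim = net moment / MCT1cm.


Formula: net trimming moment = Mf - Ma; MCT1cm = Δ*GM_L/(100*LBP); trim = net moment / MCT1cm
Step 1 — net trimming moment = 3421 - 4654 = -1233 t·m
Step 2 — MCT1cm = 31287 * 66.9 / (100 * 71.8) = 291.5181 t·m/cm
Step 3 — trim = -1233 / 291.5181 ≈ -4.2296 cm (5 s.f.)

-4.2296 cm


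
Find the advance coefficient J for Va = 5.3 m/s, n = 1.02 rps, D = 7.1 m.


Formula: J = Va / (n * D)
Step 1 — n * D = 1.02 * 7.1 = 7.242
Step 2 — J = 5.3 / 7.242 ≈ 0.73184 (5 s.f.)

0.73184


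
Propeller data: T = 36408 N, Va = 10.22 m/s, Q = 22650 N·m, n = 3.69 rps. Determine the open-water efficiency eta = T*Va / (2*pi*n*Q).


Formula: eta = T * Va / (2 * pi * n * Q)
Step 1 — numerator = T * Va = 36408 * 10.22 = 372089.76
Step 2 — 2 * pi * n = 2 * pi * 3.69 = 23.184954
Step 3 — denominator = 23.184954 * 22650 = 525139.21
Step 4 — eta = 372089.76 / 525139.21 ≈ 0.70855 (5 s.f.)

0.70855


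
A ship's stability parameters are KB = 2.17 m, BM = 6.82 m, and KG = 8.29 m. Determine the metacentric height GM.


Formula: GM = KB + BM - KG
Step 1 — KM = KB + BM = 2.17 + 6.82 = 8.99 m
Step 2 — GM = KM - KG = 8.99 - 8.29 = 0.7 m

0.7 m


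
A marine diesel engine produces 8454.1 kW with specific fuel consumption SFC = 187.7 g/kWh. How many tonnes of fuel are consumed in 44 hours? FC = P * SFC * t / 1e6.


Formula: FC (tonnes) = P * SFC * t / 1,000,000
Step 1 — P * SFC * t = 8454.1 * 187.7 * 44 = 69820721.08 g
Step 2 — FC (tonnes) = 69820721.08 / 1,000,000 ≈ 69.821 tonnes (5 s.f.)

69.821 tonnes


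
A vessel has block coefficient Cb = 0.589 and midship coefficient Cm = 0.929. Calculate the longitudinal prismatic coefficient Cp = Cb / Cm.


Formula: Cp = Cb / Cm
Substituting: Cp = 0.589 / 0.929
Result: Cp ≈ 0.63402 (5 s.f.)

0.63402


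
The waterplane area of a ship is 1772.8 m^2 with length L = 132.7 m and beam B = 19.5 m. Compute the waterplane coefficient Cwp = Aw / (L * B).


Formula: Cwp = Aw / (L * B)
Step 1 — L * B = 132.7 * 19.5 = 2587.65 m^2
Step 2 — Cwp = 1772.8 / 2587.65 ≈ 0.68510 (5 s.f.)

0.68510


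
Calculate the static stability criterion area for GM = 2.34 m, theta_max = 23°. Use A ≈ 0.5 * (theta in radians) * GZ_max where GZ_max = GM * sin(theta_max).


Formula: GZ_max = GM * sin(theta); Area = 0.5 * theta_rad * GZ_max
Step 1 — GZ_max = 2.34 * sin(23°) = 2.34 * 0.390731 = 0.914311 m
Step 2 — theta_rad = 23 * pi/180 = 0.401426 rad
Step 3 — Area = 0.5 * 0.401426 * 0.914311 ≈ 0.18351 m·rad (5 s.f.)

0.18351 m·rad


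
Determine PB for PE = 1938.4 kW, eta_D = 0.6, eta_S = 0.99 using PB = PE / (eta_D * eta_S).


Formula: PB = PE / (eta_D * eta_S)
Step 1 — combined efficiency = eta_D * eta_S = 0.6 * 0.99 = 0.594
Step 2 — PB = 1938.4 / 0.594 ≈ 3263.3 kW (5 s.f.)

3263.3 kW


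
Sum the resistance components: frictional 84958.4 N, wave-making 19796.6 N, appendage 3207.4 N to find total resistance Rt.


Formula: Rt = Rf + Rw + Ra
Substituting: Rt = 84958.4 + 19796.6 + 3207.4
Result: Rt = 107962.4 N

107962.4 N


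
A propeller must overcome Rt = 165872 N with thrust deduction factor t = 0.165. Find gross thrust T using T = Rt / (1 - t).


Formula: T = Rt / (1 - t)
Step 1 — (1 - t) = 1 - 0.165 = 0.835
Step 2 — T = 165872 / 0.835 ≈ 198650 N (5 s.f.)

198650 N


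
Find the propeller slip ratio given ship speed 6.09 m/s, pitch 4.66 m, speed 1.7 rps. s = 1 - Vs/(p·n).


Formula: s = 1 - Vs / (p * n)
Step 1 — p * n = 4.66 * 1.7 = 7.922
Step 2 — Vs / (p*n) = 6.09 / 7.922 = 0.768745 (6 d.p.)
Step 3 — s = 1 - 0.768745 = 0.231255

0.231255


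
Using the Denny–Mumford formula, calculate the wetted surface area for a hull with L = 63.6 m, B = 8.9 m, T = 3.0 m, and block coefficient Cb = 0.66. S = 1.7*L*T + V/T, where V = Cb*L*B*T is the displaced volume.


Formula: S = 1.7*L*T + V/T with V = Cb*L*B*T, i.e. S = L * (1.7*T + Cb*B)
Step 1 — 1.7*T = 1.7 * 3.0 = 5.1 m
Step 2 — Cb*B = 0.66 * 8.9 = 5.874 m
Step 3 — 1.7*T + Cb*B = 5.1 + 5.874 = 10.974 m
Step 4 — S = 63.6 * 10.974 ≈ 697.95 m^2 (5 s.f.)

697.95 m^2


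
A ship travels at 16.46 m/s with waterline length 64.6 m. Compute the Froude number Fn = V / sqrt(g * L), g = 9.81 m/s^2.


Formula: Fn = V / sqrt(g * L)
Step 1 — g * L = 9.81 * 64.6 = 633.726
Step 2 — sqrt(g * L) = sqrt(633.726) = 25.173915
Step 3 — Fn = 16.46 / 25.173915 ≈ 0.65385 (5 s.f.)

0.65385


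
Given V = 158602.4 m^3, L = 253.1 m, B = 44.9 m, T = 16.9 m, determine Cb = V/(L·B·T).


Formula: Cb = V / (L * B * T)
Step 1 — L * B * T = 253.1 * 44.9 * 16.9 = 192054.811 m^3
Step 2 — Cb = 158602.4 / 192054.811 ≈ 0.82582 (5 s.f.)

0.82582


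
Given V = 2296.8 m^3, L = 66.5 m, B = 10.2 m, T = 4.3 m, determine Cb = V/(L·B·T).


Formula: Cb = V / (L * B * T)
Step 1 — L * B * T = 66.5 * 10.2 * 4.3 = 2916.69 m^3
Step 2 — Cb = 2296.8 / 2916.69 ≈ 0.78747 (5 s.f.)

0.78747


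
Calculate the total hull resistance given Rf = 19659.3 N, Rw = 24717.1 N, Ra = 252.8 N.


Formula: Rt = Rf + Rw + Ra
Substituting: Rt = 19659.3 + 24717.1 + 252.8
Result: Rt = 44629.2 N

44629.2 N


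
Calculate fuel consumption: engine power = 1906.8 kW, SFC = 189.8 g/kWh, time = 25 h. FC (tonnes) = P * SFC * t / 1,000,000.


Formula: FC (tonnes) = P * SFC * t / 1,000,000
Step 1 — P * SFC * t = 1906.8 * 189.8 * 25 = 9047766.0 g
Step 2 — FC (tonnes) = 9047766.0 / 1,000,000 ≈ 9.0478 tonnes (5 s.f.)

9.0478 tonnes


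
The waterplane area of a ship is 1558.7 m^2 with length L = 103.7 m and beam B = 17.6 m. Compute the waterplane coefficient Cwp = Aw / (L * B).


Formula: Cwp = Aw / (L * B)
Step 1 — L * B = 103.7 * 17.6 = 1825.12 m^2
Step 2 — Cwp = 1558.7 / 1825.12 ≈ 0.85403 (5 s.f.)

0.85403


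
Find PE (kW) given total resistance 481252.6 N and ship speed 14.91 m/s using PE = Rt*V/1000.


Formula: PE = Rt * V / 1000 (kW)
Step 1 — PE (W) = 481252.6 * 14.91 = 7175476.266 W
Step 2 — PE (kW) = 7175476.266 / 1000 ≈ 7175.5 kW (5 s.f.)

7175.5 kW


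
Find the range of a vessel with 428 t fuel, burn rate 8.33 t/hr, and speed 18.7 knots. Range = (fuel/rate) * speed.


Formula: endurance = fuel / rate; range = endurance * speed
Step 1 — endurance = 428 / 8.33 = 51.3806 hours
Step 2 — range = 51.3806 * 18.7 ≈ 960.82 nautical miles (5 s.f.)

960.82 NM


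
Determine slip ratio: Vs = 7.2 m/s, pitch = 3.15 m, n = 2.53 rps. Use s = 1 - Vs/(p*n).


Formula: s = 1 - Vs / (p * n)
Step 1 — p * n = 3.15 * 2.53 = 7.9695
Step 2 — Vs / (p*n) = 7.2 / 7.9695 = 0.903444 (6 d.p.)
Step 3 — s = 1 - 0.903444 = 0.096556

0.096556


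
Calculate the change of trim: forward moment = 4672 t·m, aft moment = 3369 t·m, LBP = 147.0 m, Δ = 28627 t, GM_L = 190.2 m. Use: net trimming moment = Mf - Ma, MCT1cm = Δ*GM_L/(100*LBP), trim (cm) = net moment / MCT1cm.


Formula: net trimming moment = Mf - Ma; MCT1cm = Δ*GM_L/(100*LBP); trim = net moment / MCT1cm
Step 1 — net trimming moment = 4672 - 3369 = 1303 t·m
Step 2 — MCT1cm = 28627 * 190.2 / (100 * 147.0) = 370.3983 t·m/cm
Step 3 — trim = 1303 / 370.3983 ≈ 3.5178 cm (5 s.f.)

3.5178 cm


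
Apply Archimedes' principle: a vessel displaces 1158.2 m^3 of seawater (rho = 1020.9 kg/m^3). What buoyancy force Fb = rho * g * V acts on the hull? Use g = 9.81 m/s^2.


Formula: Fb = rho * g * V
Substituting: Fb = 1020.9 * 9.81 * 1158.2
Intermediate: 1020.9 * 9.81 = 10015.029
Result: Fb = 10015.029 * 1158.2 ≈ 11599000 N (5 s.f.)

11599000 N


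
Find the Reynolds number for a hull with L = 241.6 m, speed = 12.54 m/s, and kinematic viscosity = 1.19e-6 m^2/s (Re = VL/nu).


Formula: Re = V * L / nu
Step 1 — V * L = 12.54 * 241.6 = 3029.664 m^2/s
Step 2 — Re = 3029.664 / 1.19e-6 = 2.55e+09

2.55e+09


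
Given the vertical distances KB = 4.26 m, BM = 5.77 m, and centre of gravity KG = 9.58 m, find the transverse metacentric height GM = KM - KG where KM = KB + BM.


Formula: GM = KB + BM - KG
Step 1 — KM = KB + BM = 4.26 + 5.77 = 10.03 m
Step 2 — GM = KM - KG = 10.03 - 9.58 = 0.45 m

0.45 m


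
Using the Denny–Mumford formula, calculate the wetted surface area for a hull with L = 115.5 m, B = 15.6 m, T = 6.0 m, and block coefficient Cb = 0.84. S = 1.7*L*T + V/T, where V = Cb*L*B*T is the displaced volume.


Formula: S = 1.7*L*T + V/T with V = Cb*L*B*T, i.e. S = L * (1.7*T + Cb*B)
Step 1 — 1.7*T = 1.7 * 6.0 = 10.2 m
Step 2 — Cb*B = 0.84 * 15.6 = 13.104 m
Step 3 — 1.7*T + Cb*B = 10.2 + 13.104 = 23.304 m
Step 4 — S = 115.5 * 23.304 ≈ 2691.6 m^2 (5 s.f.)

2691.6 m^2


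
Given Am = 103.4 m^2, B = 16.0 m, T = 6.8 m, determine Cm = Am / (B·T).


Formula: Cm = Am / (B * T)
Step 1 — B * T = 16.0 * 6.8 = 108.8 m^2
Step 2 — Cm = 103.4 / 108.8 ≈ 0.95037 (5 s.f.)

0.95037


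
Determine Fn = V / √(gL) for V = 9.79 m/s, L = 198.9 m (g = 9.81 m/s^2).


Formula: Fn = V / sqrt(g * L)
Step 1 — g * L = 9.81 * 198.9 = 1951.209
Step 2 — sqrt(g * L) = sqrt(1951.209) = 44.172491
Step 3 — Fn = 9.79 / 44.172491 ≈ 0.22163 (5 s.f.)

0.22163


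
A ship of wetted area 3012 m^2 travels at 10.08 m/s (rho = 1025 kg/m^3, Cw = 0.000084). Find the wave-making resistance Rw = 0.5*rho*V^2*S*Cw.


Formula: Rw = 0.5 * rho * V^2 * S * Cw
Step 1 — V^2 = 10.08^2 = 101.6064
Step 2 — 0.5 * rho * V^2 = 0.5 * 1025 * 101.6064 = 52073.28
Step 3 — Rw = 52073.28 * 3012 * 0.000084 ≈ 13175 N (5 s.f.)

13175 N


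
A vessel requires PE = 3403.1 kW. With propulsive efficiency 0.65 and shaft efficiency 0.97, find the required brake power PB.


Formula: PB = PE / (eta_D * eta_S)
Step 1 — combined efficiency = eta_D * eta_S = 0.65 * 0.97 = 0.6305
Step 2 — PB = 3403.1 / 0.6305 ≈ 5397.5 kW (5 s.f.)

5397.5 kW


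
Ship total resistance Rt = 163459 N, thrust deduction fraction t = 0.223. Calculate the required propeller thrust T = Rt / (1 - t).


Formula: T = Rt / (1 - t)
Step 1 — (1 - t) = 1 - 0.223 = 0.777
Step 2 — T = 163459 / 0.777 ≈ 210370 N (5 s.f.)

210370 N
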